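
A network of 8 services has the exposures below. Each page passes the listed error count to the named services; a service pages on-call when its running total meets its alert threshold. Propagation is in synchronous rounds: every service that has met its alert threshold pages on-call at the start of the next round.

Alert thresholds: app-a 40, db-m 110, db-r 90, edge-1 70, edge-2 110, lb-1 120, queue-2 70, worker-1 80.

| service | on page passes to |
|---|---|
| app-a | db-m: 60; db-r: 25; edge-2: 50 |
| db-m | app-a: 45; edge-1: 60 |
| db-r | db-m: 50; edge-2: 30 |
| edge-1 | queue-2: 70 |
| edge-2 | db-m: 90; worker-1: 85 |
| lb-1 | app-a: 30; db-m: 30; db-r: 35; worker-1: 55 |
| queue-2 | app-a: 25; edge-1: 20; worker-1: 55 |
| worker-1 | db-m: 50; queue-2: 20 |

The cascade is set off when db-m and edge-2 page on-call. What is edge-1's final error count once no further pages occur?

60

Round 1 — db-m, edge-2 page on-call (initial).
  app-a: +45 → 45 ≥ 40
  edge-1: +60 → 60 < 70
  worker-1: +85 → 85 ≥ 80
Round 2 — app-a, worker-1 page on-call.
  db-r: +25 → 25 < 90
  queue-2: +20 → 20 < 70
No further pages.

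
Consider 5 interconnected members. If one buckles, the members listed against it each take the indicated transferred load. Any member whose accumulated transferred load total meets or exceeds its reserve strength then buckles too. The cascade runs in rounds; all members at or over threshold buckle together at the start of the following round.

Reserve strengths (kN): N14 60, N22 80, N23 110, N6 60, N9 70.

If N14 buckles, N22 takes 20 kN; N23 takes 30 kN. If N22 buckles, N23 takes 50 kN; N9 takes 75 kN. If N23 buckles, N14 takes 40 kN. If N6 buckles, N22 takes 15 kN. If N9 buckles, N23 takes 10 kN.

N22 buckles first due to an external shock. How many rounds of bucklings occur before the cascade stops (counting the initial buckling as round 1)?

2

Round 1 — N22 buckles (initial).
  N23: +50 → 50 < 110
  N9: +75 → 75 ≥ 70
Round 2 — N9 buckles.
  N23: +10 → 60 < 110
No further bucklings.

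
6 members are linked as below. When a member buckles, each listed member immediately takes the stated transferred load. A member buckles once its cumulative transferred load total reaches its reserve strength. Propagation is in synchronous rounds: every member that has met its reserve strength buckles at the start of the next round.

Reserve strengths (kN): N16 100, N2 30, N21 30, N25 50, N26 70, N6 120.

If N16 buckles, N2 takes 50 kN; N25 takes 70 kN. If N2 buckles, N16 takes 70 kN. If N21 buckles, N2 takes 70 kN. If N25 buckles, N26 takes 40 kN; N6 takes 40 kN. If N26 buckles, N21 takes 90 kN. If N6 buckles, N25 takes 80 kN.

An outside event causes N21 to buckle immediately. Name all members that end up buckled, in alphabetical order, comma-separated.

Round 1 — N21 buckles (initial).
  N2: +70 → 70 ≥ 30
Round 2 — N2 buckles.
  N16: +70 → 70 < 100
No further bucklings.

N2, N21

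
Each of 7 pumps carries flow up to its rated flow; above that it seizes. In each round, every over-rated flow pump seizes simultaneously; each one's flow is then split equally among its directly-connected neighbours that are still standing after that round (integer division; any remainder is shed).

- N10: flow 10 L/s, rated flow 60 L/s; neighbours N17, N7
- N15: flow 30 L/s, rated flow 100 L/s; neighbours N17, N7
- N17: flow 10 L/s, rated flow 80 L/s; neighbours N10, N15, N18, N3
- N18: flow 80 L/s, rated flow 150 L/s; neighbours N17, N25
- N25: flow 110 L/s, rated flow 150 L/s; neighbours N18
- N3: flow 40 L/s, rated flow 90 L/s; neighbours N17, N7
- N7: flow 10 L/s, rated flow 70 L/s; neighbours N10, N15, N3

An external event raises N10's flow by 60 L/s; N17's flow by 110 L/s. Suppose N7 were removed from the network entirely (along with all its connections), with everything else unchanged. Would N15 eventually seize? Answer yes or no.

With N7 removed:
Round 1 — N10 at 70 > 60; N17 at 120 > 80. N10, N17 seize.
  N10 sheds 70 L/s: no online neighbours, lost.
  N17 sheds 120 L/s to N15, N18, N3: 40 each.
    N15: 30+40 = 70 ≤ 100
    N18: 80+40 = 120 ≤ 150
    N3: 40+40 = 80 ≤ 90
No further seizures.

no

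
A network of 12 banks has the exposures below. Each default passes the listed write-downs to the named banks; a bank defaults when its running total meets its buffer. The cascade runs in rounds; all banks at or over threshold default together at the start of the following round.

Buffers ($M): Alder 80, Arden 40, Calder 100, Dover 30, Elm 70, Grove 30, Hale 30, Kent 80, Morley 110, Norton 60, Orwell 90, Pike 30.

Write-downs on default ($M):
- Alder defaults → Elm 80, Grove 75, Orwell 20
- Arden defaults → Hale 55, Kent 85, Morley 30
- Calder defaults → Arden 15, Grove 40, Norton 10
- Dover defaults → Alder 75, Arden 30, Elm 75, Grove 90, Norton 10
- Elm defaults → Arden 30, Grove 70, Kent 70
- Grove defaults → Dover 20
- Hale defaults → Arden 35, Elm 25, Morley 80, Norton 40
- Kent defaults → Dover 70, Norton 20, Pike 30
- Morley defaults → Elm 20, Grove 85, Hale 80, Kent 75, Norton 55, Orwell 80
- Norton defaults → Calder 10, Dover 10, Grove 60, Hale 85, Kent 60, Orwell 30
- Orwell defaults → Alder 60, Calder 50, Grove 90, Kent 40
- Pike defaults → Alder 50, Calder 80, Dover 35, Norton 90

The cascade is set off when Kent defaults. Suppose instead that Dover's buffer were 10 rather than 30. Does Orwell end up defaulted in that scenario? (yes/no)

yes

With Dover's buffer at 10:
Round 1 — Kent defaults (initial).
  Dover: +70 → 70 ≥ 10
  Norton: +20 → 20 < 60
  Pike: +30 → 30 ≥ 30
Round 2 — Dover, Pike default.
  Alder: +75+50 → 125 ≥ 80
  Arden: +30 → 30 < 40
  Calder: +80 → 80 < 100
  Elm: +75 → 75 ≥ 70
  Grove: +90 → 90 ≥ 30
  Norton: +10+90 → 120 ≥ 60
Round 3 — Alder, Elm, Grove, Norton default.
  Arden: +30 → 60 ≥ 40
  Calder: +10 → 90 < 100
  Hale: +85 → 85 ≥ 30
  Orwell: +20+30 → 50 < 90
Round 4 — Arden, Hale default.
  Morley: +30+80 → 110 ≥ 110
Round 5 — Morley defaults.
  Orwell: +80 → 130 ≥ 90
Round 6 — Orwell defaults.
  Calder: +50 → 140 ≥ 100
Round 7 — Calder defaults.
No further defaults.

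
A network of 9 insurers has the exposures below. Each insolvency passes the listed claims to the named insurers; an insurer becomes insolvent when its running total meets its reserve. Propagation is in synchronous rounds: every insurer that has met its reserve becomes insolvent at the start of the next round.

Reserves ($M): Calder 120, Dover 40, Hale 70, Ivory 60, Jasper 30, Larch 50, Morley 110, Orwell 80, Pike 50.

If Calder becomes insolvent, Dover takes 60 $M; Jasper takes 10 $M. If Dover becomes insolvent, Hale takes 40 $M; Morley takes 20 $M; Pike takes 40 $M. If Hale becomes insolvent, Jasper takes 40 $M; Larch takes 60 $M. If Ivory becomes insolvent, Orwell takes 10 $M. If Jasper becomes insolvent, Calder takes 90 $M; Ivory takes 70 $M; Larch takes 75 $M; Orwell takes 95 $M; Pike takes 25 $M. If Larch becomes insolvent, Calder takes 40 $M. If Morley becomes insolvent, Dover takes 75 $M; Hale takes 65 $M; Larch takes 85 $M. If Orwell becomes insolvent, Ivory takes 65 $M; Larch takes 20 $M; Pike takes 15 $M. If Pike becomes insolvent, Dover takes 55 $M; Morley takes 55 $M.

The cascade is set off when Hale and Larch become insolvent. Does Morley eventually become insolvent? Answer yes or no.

no

Round 1 — Hale, Larch become insolvent (initial).
  Calder: +40 → 40 < 120
  Jasper: +40 → 40 ≥ 30
Round 2 — Jasper becomes insolvent.
  Calder: +90 → 130 ≥ 120
  Ivory: +70 → 70 ≥ 60
  Orwell: +95 → 95 ≥ 80
  Pike: +25 → 25 < 50
Round 3 — Calder, Ivory, Orwell become insolvent.
  Dover: +60 → 60 ≥ 40
  Pike: +15 → 40 < 50
Round 4 — Dover becomes insolvent.
  Morley: +20 → 20 < 110
  Pike: +40 → 80 ≥ 50
Round 5 — Pike becomes insolvent.
  Morley: +55 → 75 < 110
No further insolvencies.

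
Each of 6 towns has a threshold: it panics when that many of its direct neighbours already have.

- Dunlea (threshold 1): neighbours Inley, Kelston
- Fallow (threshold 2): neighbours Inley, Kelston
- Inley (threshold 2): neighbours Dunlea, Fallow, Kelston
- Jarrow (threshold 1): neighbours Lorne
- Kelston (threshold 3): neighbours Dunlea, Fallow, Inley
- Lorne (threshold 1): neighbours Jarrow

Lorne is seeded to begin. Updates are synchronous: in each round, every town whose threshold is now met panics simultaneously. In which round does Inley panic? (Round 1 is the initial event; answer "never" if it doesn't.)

never

Round 1 — Lorne panics (initial).
Round 2 — checking thresholds:
  Jarrow: 1 of 1 neighbours ≥ 1, panics.
Round 3 — no new panics; cascade stops.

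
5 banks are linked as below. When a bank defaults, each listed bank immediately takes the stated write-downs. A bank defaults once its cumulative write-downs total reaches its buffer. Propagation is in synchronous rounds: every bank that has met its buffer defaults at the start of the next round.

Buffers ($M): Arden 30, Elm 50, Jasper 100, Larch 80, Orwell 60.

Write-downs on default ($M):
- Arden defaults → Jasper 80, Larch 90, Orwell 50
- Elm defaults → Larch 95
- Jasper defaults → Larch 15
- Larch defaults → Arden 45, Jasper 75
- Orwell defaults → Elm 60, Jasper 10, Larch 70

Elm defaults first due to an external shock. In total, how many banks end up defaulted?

4

Round 1 — Elm defaults (initial).
  Larch: +95 → 95 ≥ 80
Round 2 — Larch defaults.
  Arden: +45 → 45 ≥ 30
  Jasper: +75 → 75 < 100
Round 3 — Arden defaults.
  Jasper: +80 → 155 ≥ 100
  Orwell: +50 → 50 < 60
Round 4 — Jasper defaults.
No further defaults.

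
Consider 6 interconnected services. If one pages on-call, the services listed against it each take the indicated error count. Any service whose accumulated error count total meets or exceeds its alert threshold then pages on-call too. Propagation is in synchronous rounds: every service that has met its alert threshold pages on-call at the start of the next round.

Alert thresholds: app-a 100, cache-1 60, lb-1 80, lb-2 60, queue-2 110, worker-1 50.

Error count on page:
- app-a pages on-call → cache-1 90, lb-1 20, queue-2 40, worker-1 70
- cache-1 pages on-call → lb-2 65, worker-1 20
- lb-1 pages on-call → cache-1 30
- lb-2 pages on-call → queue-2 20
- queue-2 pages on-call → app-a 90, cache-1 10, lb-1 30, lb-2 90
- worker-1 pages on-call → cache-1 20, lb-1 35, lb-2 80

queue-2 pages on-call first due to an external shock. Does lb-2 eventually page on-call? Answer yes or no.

yes

Round 1 — queue-2 pages on-call (initial).
  app-a: +90 → 90 < 100
  cache-1: +10 → 10 < 60
  lb-1: +30 → 30 < 80
  lb-2: +90 → 90 ≥ 60
Round 2 — lb-2 pages on-call.
No further pages.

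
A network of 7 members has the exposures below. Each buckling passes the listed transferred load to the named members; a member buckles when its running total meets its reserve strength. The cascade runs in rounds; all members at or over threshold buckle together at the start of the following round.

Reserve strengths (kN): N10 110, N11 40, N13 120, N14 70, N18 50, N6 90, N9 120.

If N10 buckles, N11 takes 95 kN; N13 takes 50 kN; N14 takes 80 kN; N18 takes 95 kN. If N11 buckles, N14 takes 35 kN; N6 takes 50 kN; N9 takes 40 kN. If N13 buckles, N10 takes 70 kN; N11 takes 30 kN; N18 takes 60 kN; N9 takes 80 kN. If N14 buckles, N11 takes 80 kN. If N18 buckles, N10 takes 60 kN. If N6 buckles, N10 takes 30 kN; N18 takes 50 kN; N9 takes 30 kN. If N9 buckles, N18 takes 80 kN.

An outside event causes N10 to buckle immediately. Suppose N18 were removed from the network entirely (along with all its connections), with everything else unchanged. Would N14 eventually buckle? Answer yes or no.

With N18 removed:
Round 1 — N10 buckles (initial).
  N11: +95 → 95 ≥ 40
  N13: +50 → 50 < 120
  N14: +80 → 80 ≥ 70
Round 2 — N11, N14 buckle.
  N6: +50 → 50 < 90
  N9: +40 → 40 < 120
No further bucklings.

yes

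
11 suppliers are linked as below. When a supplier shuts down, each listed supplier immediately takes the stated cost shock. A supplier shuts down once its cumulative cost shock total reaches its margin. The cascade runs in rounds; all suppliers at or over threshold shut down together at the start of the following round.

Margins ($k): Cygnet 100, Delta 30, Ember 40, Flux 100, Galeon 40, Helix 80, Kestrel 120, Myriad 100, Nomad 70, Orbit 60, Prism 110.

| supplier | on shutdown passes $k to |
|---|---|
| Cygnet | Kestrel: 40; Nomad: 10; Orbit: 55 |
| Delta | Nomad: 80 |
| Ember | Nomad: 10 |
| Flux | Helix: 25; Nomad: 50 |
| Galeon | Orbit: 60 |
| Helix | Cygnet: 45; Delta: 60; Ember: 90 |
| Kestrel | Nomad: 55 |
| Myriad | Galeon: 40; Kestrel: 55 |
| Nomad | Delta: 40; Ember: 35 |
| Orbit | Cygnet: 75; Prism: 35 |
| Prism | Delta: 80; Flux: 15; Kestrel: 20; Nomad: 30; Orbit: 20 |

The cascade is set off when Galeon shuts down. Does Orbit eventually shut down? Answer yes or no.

Round 1 — Galeon shuts down (initial).
  Orbit: +60 → 60 ≥ 60
Round 2 — Orbit shuts down.
  Cygnet: +75 → 75 < 100
  Prism: +35 → 35 < 110
No further shutdowns.

yes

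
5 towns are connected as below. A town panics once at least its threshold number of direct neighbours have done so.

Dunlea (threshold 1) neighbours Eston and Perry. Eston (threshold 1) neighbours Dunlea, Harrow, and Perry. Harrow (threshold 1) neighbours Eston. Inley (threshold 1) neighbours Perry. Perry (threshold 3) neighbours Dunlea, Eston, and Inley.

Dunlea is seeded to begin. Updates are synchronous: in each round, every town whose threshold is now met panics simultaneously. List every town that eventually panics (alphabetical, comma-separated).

Dunlea, Eston, Harrow

Round 1 — Dunlea panics (initial).
Round 2 — checking thresholds:
  Eston: 1 of 3 neighbours ≥ 1, panics.
  Perry: 1 of 3 neighbours < 3, below threshold.
Round 3 — checking thresholds:
  Harrow: 1 of 1 neighbours ≥ 1, panics.
  Perry: 2 of 3 neighbours < 3, below threshold.
Round 4 — no new panics; cascade stops.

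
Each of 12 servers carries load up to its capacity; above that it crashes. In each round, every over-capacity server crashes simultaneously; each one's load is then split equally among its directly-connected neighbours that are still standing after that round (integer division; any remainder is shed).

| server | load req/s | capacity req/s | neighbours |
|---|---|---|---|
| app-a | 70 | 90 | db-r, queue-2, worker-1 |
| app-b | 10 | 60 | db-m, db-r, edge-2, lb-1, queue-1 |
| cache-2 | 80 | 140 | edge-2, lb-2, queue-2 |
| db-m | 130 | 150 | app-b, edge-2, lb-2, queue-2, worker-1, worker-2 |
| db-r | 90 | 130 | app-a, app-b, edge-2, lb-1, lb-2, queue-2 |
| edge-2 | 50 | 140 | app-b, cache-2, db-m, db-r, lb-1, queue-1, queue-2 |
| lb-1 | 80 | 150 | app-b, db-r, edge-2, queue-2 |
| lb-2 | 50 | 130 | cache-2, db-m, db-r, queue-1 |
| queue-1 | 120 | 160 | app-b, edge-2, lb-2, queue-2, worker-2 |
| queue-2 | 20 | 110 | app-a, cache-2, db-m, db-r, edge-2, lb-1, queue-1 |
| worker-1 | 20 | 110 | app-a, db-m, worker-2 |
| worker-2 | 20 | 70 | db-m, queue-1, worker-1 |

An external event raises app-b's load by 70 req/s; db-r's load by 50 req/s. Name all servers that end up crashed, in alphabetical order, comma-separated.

Round 1 — app-b at 80 > 60; db-r at 140 > 130. app-b, db-r crash.
  app-b sheds 80 req/s to db-m, edge-2, lb-1, queue-1: 20 each.
    db-m: 130+20 = 150 ≤ 150
    edge-2: 50+20 = 70 ≤ 140
    lb-1: 80+20 = 100 ≤ 150
    queue-1: 120+20 = 140 ≤ 160
  db-r sheds 140 req/s to app-a, edge-2, lb-1, lb-2, queue-2: 28 each.
    app-a: 70+28 = 98 > 90
    edge-2: 70+28 = 98 ≤ 140
    lb-1: 100+28 = 128 ≤ 150
    lb-2: 50+28 = 78 ≤ 130
    queue-2: 20+28 = 48 ≤ 110
Round 2 — app-a crashes.
  app-a sheds 98 req/s to queue-2, worker-1: 49 each.
    queue-2: 48+49 = 97 ≤ 110
    worker-1: 20+49 = 69 ≤ 110
No further crashes.

app-a, app-b, db-r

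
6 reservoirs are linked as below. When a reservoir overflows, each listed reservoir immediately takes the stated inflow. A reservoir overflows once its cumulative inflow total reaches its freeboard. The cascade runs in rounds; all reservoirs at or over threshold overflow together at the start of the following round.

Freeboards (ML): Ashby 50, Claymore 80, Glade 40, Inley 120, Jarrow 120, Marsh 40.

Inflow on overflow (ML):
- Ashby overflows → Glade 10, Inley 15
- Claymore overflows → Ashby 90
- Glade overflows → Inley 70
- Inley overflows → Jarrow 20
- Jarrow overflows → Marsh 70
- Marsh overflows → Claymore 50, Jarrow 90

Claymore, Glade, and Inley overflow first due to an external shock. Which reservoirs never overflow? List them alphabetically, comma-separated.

Round 1 — Claymore, Glade, Inley overflow (initial).
  Ashby: +90 → 90 ≥ 50
  Jarrow: +20 → 20 < 120
Round 2 — Ashby overflows.
No further overflows.

Jarrow, Marsh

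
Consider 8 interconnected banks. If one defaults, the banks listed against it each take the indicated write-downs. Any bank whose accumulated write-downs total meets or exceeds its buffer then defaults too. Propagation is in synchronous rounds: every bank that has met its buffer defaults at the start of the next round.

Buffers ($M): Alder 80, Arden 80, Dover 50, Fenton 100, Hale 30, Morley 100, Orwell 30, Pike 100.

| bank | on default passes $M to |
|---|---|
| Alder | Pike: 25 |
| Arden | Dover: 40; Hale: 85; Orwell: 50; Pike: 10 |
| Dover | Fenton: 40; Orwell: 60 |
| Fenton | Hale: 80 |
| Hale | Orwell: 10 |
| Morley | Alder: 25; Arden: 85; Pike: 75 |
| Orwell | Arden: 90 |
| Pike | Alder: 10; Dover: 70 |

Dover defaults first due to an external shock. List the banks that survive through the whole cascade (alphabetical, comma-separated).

Round 1 — Dover defaults (initial).
  Fenton: +40 → 40 < 100
  Orwell: +60 → 60 ≥ 30
Round 2 — Orwell defaults.
  Arden: +90 → 90 ≥ 80
Round 3 — Arden defaults.
  Hale: +85 → 85 ≥ 30
  Pike: +10 → 10 < 100
Round 4 — Hale defaults.
No further defaults.

Alder, Fenton, Morley, Pike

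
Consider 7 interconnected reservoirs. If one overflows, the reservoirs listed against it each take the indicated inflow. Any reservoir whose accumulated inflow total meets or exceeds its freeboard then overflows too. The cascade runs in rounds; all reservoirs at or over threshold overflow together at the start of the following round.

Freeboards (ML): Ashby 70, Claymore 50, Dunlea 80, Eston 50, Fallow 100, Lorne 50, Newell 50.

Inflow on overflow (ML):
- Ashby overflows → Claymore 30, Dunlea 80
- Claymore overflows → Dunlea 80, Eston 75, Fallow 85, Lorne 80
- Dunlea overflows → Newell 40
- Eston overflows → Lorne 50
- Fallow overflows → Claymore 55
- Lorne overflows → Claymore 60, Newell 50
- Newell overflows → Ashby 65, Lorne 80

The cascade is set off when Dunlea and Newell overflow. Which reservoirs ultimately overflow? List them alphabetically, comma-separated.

Claymore, Dunlea, Eston, Lorne, Newell

Round 1 — Dunlea, Newell overflow (initial).
  Ashby: +65 → 65 < 70
  Lorne: +80 → 80 ≥ 50
Round 2 — Lorne overflows.
  Claymore: +60 → 60 ≥ 50
Round 3 — Claymore overflows.
  Eston: +75 → 75 ≥ 50
  Fallow: +85 → 85 < 100
Round 4 — Eston overflows.
No further overflows.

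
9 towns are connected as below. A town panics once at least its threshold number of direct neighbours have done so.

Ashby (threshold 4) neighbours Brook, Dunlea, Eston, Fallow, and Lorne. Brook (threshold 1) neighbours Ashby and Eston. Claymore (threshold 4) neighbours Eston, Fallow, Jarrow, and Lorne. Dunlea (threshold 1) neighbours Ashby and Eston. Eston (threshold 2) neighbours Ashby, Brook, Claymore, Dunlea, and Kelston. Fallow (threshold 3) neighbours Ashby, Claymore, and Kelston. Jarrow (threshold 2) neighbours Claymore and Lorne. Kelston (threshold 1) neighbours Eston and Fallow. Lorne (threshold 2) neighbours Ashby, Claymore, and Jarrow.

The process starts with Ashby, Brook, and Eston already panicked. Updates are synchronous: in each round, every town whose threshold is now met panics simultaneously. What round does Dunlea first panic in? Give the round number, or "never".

Round 1 — Ashby, Brook, Eston panic (initial).
Round 2 — checking thresholds:
  Claymore: 1 of 4 neighbours < 4, not yet.
  Dunlea: 2 of 2 neighbours ≥ 1, panics.
  Fallow: 1 of 3 neighbours < 3, not yet.
  Kelston: 1 of 2 neighbours ≥ 1, panics.
  Lorne: 1 of 3 neighbours < 2, not yet.
Round 3 — no new panics; cascade stops.

2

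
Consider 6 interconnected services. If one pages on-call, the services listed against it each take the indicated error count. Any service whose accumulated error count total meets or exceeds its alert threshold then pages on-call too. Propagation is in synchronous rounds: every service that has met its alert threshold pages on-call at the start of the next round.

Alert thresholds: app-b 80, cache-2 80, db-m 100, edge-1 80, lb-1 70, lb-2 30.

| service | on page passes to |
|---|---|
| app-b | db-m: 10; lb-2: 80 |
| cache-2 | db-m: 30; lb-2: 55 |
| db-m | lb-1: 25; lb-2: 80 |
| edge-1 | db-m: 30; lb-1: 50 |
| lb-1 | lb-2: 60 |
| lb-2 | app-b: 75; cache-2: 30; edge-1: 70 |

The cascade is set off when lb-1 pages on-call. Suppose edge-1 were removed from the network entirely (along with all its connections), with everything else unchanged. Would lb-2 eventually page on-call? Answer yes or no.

yes

With edge-1 removed:
Round 1 — lb-1 pages on-call (initial).
  lb-2: +60 → 60 ≥ 30
Round 2 — lb-2 pages on-call.
  app-b: +75 → 75 < 80
  cache-2: +30 → 30 < 80
No further pages.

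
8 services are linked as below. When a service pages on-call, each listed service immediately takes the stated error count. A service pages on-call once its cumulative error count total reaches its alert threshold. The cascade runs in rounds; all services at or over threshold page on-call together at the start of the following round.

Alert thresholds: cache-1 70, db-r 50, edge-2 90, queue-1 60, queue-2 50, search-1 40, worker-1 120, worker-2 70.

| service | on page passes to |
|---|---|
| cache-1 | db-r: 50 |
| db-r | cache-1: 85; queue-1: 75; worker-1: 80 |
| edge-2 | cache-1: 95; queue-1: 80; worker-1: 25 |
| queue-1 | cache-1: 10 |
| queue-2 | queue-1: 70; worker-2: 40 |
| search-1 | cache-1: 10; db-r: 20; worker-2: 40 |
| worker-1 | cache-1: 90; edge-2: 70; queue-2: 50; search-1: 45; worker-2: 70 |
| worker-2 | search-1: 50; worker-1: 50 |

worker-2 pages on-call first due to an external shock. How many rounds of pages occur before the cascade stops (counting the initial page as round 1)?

Round 1 — worker-2 pages on-call (initial).
  search-1: +50 → 50 ≥ 40
  worker-1: +50 → 50 < 120
Round 2 — search-1 pages on-call.
  cache-1: +10 → 10 < 70
  db-r: +20 → 20 < 50
No further pages.

2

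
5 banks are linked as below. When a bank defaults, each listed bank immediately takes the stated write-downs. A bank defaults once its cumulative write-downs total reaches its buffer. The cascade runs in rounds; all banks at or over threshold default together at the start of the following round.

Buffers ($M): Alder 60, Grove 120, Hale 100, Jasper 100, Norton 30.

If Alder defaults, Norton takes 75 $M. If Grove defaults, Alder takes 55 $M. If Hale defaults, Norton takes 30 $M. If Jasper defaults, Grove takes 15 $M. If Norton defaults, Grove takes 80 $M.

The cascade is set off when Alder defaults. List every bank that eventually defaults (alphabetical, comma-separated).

Alder, Norton

Round 1 — Alder defaults (initial).
  Norton: +75 → 75 ≥ 30
Round 2 — Norton defaults.
  Grove: +80 → 80 < 120
No further defaults.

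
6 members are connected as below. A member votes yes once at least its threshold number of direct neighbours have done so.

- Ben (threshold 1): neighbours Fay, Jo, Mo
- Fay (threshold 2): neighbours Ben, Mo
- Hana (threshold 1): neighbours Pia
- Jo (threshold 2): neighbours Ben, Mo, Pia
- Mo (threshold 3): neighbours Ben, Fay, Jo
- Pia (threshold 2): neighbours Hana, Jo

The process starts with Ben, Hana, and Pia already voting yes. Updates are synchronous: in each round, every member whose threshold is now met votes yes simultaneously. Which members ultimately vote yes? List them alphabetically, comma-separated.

Ben, Hana, Jo, Pia

Round 1 — Ben, Hana, Pia vote yes (initial).
Round 2 — checking thresholds:
  Fay: 1 of 2 neighbours < 2, below threshold.
  Jo: 2 of 3 neighbours ≥ 2, votes yes.
  Mo: 1 of 3 neighbours < 3, below threshold.
Round 3 — no new yes votes; cascade stops.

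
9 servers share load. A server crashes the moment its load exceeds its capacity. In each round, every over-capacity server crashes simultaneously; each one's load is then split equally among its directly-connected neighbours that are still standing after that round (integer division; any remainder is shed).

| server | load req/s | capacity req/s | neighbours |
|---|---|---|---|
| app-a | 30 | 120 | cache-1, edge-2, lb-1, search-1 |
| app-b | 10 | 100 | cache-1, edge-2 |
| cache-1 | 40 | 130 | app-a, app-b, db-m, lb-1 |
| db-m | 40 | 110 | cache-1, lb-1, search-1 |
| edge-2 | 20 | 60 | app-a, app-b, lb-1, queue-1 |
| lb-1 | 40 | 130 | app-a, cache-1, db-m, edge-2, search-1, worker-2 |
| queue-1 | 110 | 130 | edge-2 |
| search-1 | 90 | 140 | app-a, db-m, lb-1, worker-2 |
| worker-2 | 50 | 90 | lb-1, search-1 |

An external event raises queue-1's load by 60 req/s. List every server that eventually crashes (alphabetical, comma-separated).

edge-2, queue-1

Round 1 — queue-1 at 170 > 130. queue-1 crashes.
  queue-1 sheds 170 req/s to edge-2: 170 each.
    edge-2: 20+170 = 190 > 60
Round 2 — edge-2 crashes.
  edge-2 sheds 190 req/s to app-a, app-b, lb-1: 63 each (1 lost).
    app-a: 30+63 = 93 ≤ 120
    app-b: 10+63 = 73 ≤ 100
    lb-1: 40+63 = 103 ≤ 130
No further crashes.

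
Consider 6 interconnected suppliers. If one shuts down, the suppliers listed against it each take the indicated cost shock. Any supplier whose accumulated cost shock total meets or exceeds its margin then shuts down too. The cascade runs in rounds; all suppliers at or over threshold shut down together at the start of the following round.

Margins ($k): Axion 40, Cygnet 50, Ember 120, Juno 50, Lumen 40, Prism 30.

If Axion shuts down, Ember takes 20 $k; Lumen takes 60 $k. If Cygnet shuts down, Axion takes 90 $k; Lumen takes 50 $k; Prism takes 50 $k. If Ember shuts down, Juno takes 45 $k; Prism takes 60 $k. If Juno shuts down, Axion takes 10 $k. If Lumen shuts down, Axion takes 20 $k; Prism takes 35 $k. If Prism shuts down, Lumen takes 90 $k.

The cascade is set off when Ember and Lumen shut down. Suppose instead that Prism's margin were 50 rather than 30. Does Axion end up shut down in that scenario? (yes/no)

With Prism's margin at 50:
Round 1 — Ember, Lumen shut down (initial).
  Axion: +20 → 20 < 40
  Juno: +45 → 45 < 50
  Prism: +60+35 → 95 ≥ 50
Round 2 — Prism shuts down.
No further shutdowns.

no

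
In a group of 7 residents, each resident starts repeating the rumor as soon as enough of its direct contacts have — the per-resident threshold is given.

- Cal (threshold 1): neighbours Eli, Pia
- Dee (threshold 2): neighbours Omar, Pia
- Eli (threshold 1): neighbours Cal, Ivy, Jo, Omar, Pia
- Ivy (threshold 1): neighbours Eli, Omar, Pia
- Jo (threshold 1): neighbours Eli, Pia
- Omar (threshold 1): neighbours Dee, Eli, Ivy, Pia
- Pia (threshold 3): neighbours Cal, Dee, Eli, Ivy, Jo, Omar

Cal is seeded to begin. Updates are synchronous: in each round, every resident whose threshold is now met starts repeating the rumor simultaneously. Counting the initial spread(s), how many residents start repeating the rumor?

7

Round 1 — Cal starts repeating the rumor (initial).
Round 2 — checking thresholds:
  Eli: 1 of 5 neighbours ≥ 1, starts repeating the rumor.
  Pia: 1 of 6 neighbours < 3, not yet.
Round 3 — checking thresholds:
  Ivy: 1 of 3 neighbours ≥ 1, starts repeating the rumor.
  Jo: 1 of 2 neighbours ≥ 1, starts repeating the rumor.
  Omar: 1 of 4 neighbours ≥ 1, starts repeating the rumor.
  Pia: 2 of 6 neighbours < 3, not yet.
Round 4 — checking thresholds:
  Dee: 1 of 2 neighbours < 2, not yet.
  Pia: 5 of 6 neighbours ≥ 3, starts repeating the rumor.
Round 5 — checking thresholds:
  Dee: 2 of 2 neighbours ≥ 2, starts repeating the rumor.
Round 6 — no new spreads; cascade stops.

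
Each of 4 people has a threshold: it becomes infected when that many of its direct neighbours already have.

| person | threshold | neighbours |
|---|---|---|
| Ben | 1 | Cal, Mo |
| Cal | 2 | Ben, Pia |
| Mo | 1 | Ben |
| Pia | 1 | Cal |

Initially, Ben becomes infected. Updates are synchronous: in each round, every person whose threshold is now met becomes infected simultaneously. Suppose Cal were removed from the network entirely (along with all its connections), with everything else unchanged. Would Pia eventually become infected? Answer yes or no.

no

With Cal removed:
Round 1 — Ben becomes infected (initial).
Round 2 — checking thresholds:
  Mo: 1 of 1 neighbours ≥ 1, becomes infected.
Round 3 — no new infections; cascade stops.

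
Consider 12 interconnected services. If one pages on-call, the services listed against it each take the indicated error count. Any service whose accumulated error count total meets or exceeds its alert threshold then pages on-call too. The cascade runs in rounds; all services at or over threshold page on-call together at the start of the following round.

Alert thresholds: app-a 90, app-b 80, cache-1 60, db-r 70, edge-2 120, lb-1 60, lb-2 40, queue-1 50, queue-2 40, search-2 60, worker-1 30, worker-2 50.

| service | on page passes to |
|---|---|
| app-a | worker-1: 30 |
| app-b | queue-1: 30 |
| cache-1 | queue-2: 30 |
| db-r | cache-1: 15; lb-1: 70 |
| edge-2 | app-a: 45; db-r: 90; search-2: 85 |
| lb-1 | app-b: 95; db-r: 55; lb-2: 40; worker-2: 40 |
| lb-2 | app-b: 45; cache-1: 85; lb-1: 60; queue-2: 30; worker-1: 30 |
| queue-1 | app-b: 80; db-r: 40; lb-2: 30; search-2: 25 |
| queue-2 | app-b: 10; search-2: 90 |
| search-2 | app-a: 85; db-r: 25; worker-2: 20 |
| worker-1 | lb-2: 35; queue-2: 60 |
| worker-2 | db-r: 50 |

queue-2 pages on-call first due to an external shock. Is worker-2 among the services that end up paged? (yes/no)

Round 1 — queue-2 pages on-call (initial).
  app-b: +10 → 10 < 80
  search-2: +90 → 90 ≥ 60
Round 2 — search-2 pages on-call.
  app-a: +85 → 85 < 90
  db-r: +25 → 25 < 70
  worker-2: +20 → 20 < 50
No further pages.

no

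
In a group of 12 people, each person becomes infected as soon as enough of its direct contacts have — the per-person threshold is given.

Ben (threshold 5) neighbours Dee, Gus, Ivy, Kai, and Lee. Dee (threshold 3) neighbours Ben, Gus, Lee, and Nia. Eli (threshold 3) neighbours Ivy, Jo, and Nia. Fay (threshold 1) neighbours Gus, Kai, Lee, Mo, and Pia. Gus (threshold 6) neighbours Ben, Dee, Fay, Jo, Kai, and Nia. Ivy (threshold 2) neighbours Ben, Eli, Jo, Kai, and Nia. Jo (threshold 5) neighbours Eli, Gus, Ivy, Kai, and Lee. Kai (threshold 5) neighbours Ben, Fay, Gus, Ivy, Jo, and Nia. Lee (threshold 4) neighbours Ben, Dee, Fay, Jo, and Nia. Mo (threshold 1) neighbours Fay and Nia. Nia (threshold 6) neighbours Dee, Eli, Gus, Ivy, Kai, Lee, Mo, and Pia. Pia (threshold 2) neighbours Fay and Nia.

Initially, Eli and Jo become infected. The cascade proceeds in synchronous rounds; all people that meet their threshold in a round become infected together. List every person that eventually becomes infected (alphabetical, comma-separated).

Eli, Ivy, Jo

Round 1 — Eli, Jo become infected (initial).
Round 2 — checking thresholds:
  Gus: 1 of 6 neighbours < 6, not yet.
  Ivy: 2 of 5 neighbours ≥ 2, becomes infected.
  Kai: 1 of 6 neighbours < 5, not yet.
  Lee: 1 of 5 neighbours < 4, not yet.
  Nia: 1 of 8 neighbours < 6, not yet.
Round 3 — no new infections; cascade stops.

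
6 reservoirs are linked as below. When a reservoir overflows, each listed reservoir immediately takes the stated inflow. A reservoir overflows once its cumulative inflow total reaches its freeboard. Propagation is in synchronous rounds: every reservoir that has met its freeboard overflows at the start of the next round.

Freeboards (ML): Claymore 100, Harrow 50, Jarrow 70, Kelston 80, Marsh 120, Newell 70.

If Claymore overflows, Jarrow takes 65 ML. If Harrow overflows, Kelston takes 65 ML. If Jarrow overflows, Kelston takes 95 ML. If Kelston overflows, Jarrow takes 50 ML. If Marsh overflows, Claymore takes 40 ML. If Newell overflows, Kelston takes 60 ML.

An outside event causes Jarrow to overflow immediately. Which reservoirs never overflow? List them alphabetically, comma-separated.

Claymore, Harrow, Marsh, Newell

Round 1 — Jarrow overflows (initial).
  Kelston: +95 → 95 ≥ 80
Round 2 — Kelston overflows.
No further overflows.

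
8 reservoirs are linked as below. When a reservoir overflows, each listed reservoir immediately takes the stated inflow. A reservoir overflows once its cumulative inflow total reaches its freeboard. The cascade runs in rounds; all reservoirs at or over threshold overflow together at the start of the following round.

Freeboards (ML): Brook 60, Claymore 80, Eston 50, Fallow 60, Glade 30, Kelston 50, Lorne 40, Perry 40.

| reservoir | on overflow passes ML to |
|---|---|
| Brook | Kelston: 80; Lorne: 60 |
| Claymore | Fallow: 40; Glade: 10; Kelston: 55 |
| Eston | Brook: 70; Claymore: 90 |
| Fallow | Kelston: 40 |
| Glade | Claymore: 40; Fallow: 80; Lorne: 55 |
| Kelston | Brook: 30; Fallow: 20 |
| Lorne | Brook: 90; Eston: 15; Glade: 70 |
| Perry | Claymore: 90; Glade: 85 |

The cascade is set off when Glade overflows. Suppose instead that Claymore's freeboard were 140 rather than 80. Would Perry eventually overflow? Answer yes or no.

no

With Claymore's freeboard at 140:
Round 1 — Glade overflows (initial).
  Claymore: +40 → 40 < 140
  Fallow: +80 → 80 ≥ 60
  Lorne: +55 → 55 ≥ 40
Round 2 — Fallow, Lorne overflow.
  Brook: +90 → 90 ≥ 60
  Eston: +15 → 15 < 50
  Kelston: +40 → 40 < 50
Round 3 — Brook overflows.
  Kelston: +80 → 120 ≥ 50
Round 4 — Kelston overflows.
No further overflows.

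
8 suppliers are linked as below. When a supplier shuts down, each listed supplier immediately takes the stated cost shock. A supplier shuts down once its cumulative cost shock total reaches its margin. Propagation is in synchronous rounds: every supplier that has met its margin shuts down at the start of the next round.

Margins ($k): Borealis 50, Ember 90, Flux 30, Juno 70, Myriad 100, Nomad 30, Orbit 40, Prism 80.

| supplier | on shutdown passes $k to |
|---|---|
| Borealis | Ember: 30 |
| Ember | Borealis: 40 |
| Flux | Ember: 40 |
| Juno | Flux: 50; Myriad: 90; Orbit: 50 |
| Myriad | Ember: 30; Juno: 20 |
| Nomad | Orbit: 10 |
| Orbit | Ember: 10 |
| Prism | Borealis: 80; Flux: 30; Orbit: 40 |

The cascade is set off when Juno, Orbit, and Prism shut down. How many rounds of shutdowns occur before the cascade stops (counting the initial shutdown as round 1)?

Round 1 — Juno, Orbit, Prism shut down (initial).
  Borealis: +80 → 80 ≥ 50
  Ember: +10 → 10 < 90
  Flux: +50+30 → 80 ≥ 30
  Myriad: +90 → 90 < 100
Round 2 — Borealis, Flux shut down.
  Ember: +30+40 → 80 < 90
No further shutdowns.

2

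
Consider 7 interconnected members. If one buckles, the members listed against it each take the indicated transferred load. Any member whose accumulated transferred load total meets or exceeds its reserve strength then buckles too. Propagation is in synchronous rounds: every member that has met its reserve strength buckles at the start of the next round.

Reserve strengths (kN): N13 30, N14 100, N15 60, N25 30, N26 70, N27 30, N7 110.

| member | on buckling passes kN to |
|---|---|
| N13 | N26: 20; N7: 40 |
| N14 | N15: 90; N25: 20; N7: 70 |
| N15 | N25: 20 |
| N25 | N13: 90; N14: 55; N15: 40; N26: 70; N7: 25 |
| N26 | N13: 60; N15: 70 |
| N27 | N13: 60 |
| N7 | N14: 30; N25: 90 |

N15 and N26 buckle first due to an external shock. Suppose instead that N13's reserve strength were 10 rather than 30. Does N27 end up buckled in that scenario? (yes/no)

no

With N13's reserve strength at 10:
Round 1 — N15, N26 buckle (initial).
  N13: +60 → 60 ≥ 10
  N25: +20 → 20 < 30
Round 2 — N13 buckles.
  N7: +40 → 40 < 110
No further bucklings.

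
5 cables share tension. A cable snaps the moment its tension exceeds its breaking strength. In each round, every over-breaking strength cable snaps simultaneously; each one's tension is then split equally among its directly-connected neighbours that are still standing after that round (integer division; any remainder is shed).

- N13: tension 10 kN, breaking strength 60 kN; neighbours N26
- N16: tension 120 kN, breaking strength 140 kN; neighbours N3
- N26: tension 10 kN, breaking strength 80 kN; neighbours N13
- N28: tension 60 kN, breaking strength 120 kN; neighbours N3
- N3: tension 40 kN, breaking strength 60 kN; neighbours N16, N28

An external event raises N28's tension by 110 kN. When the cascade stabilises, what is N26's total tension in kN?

10

Round 1 — N28 at 170 > 120. N28 snaps.
  N28 sheds 170 kN to N3: 170 each.
    N3: 40+170 = 210 > 60
Round 2 — N3 snaps.
  N3 sheds 210 kN to N16: 210 each.
    N16: 120+210 = 330 > 140
Round 3 — N16 snaps.
  N16 sheds 330 kN: no online neighbours, lost.
No further breaks.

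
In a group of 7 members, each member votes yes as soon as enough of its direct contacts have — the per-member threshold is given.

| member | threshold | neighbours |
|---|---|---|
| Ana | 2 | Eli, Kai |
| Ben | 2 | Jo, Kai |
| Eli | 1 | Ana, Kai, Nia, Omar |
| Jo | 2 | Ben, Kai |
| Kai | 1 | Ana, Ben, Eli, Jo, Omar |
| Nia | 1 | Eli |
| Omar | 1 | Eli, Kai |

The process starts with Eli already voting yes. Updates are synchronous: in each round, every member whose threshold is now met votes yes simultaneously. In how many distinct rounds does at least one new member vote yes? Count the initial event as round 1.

3

Round 1 — Eli votes yes (initial).
Round 2 — checking thresholds:
  Ana: 1 of 2 neighbours < 2, holds.
  Kai: 1 of 5 neighbours ≥ 1, votes yes.
  Nia: 1 of 1 neighbours ≥ 1, votes yes.
  Omar: 1 of 2 neighbours ≥ 1, votes yes.
Round 3 — checking thresholds:
  Ana: 2 of 2 neighbours ≥ 2, votes yes.
  Ben: 1 of 2 neighbours < 2, holds.
  Jo: 1 of 2 neighbours < 2, holds.
Round 4 — no new yes votes; cascade stops.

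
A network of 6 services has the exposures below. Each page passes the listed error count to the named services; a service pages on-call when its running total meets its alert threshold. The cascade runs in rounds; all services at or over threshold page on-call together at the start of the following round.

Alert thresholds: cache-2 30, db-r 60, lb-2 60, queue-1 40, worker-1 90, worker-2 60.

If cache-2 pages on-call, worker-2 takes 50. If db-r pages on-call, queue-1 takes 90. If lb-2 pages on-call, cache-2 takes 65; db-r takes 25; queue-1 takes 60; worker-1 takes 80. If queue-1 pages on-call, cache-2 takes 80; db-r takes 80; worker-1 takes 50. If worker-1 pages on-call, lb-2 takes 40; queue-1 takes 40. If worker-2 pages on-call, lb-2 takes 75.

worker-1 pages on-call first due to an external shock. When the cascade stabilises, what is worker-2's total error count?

50

Round 1 — worker-1 pages on-call (initial).
  lb-2: +40 → 40 < 60
  queue-1: +40 → 40 ≥ 40
Round 2 — queue-1 pages on-call.
  cache-2: +80 → 80 ≥ 30
  db-r: +80 → 80 ≥ 60
Round 3 — cache-2, db-r page on-call.
  worker-2: +50 → 50 < 60
No further pages.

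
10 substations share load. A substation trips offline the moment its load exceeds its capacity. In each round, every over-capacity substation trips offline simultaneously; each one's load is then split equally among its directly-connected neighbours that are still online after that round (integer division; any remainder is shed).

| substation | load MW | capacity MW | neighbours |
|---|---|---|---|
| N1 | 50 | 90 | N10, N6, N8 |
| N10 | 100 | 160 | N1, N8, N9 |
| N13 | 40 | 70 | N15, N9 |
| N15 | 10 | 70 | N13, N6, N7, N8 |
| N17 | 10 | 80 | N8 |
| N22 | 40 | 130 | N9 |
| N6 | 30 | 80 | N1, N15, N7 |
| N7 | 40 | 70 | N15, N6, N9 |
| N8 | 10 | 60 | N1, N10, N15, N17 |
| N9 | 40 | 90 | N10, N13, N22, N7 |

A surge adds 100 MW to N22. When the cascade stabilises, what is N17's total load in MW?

Round 1 — N22 at 140 > 130. N22 trips offline.
  N22 sheds 140 MW to N9: 140 each.
    N9: 40+140 = 180 > 90
Round 2 — N9 trips offline.
  N9 sheds 180 MW to N10, N13, N7: 60 each.
    N10: 100+60 = 160 ≤ 160
    N13: 40+60 = 100 > 70
    N7: 40+60 = 100 > 70
Round 3 — N13, N7 trip offline.
  N13 sheds 100 MW to N15: 100 each.
    N15: 10+100 = 110 > 70
  N7 sheds 100 MW to N15, N6: 50 each.
    N15: 110+50 = 160 > 70
    N6: 30+50 = 80 ≤ 80
Round 4 — N15 trips offline.
  N15 sheds 160 MW to N6, N8: 80 each.
    N6: 80+80 = 160 > 80
    N8: 10+80 = 90 > 60
Round 5 — N6, N8 trip offline.
  N6 sheds 160 MW to N1: 160 each.
    N1: 50+160 = 210 > 90
  N8 sheds 90 MW to N1, N10, N17: 30 each.
    N1: 210+30 = 240 > 90
    N10: 160+30 = 190 > 160
    N17: 10+30 = 40 ≤ 80
Round 6 — N1, N10 trip offline.
  N1 sheds 240 MW: no online neighbours, lost.
  N10 sheds 190 MW: no online neighbours, lost.
No further trips.

40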